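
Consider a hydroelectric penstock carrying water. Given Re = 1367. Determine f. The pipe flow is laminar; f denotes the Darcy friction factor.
Formula: f = \frac{64}{Re}
f = 64/1367 = 0.04682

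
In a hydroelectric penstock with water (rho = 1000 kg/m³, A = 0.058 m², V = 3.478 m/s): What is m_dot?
Formula: \dot{m} = \rho A V
m_dot = 1000·0.058·3.478 = 201.7 kg/s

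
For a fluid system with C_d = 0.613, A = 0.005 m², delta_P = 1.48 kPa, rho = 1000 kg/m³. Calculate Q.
Formula: Q = C_d A \sqrt{\frac{2 \Delta P}{\rho}}
Q = 0.613·0.005·√(2·(1.48·1000)/1000)·1000 = 5.273 L/s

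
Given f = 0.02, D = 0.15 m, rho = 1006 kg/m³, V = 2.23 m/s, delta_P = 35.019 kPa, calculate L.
Formula: \Delta P = f \frac{L}{D} \frac{\rho V^2}{2}
Substituting knowns: 35.019 = 0.02·(L/0.15)·0.5·1006·2.23²/1000
Solving for L: L = (35.019·1000)·0.15/(0.02·0.5·1006·2.23²) = 105 m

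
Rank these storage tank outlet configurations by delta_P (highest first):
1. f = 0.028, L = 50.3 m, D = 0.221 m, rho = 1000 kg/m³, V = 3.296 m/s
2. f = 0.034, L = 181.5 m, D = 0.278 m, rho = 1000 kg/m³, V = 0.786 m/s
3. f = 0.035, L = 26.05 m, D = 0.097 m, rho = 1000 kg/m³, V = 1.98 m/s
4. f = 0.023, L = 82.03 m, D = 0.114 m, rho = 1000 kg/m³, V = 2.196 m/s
Case 1: delta_P = 34.62 kPa
Case 2: delta_P = 6.857 kPa
Case 3: delta_P = 18.42 kPa
Case 4: delta_P = 39.91 kPa
Ranking (highest first): 4, 1, 3, 2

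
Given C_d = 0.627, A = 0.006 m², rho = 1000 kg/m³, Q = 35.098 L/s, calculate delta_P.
Formula: Q = C_d A \sqrt{\frac{2 \Delta P}{\rho}}
Substituting knowns: 35.098 = 0.627·0.006·√(2·(delta_P·1000)/1000)·1000
Solving for delta_P: delta_P = ((35.098/1000)/(0.627·0.006))²·1000/2/1000 = 43.52 kPa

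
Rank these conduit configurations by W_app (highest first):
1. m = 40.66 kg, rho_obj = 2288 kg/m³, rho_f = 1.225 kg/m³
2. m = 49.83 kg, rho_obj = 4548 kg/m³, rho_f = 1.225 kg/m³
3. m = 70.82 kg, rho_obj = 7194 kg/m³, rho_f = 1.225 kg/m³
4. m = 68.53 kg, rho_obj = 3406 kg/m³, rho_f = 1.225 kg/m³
Case 1: W_app = 398.7 N
Case 2: W_app = 488.7 N
Case 3: W_app = 694.6 N
Case 4: W_app = 672 N
Ranking (highest first): 3, 4, 2, 1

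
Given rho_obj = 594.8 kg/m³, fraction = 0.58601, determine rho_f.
Formula: f_{sub} = \frac{\rho_{obj}}{\rho_f}
Substituting knowns: 0.58601 = 594.8/rho_f
Solving for rho_f: rho_f = 594.8/0.58601 = 1015 kg/m³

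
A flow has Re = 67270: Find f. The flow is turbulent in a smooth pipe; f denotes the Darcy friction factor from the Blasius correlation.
Formula: f = \frac{0.316}{Re^{0.25}}
f = 0.316/67270^0.25 = 0.01962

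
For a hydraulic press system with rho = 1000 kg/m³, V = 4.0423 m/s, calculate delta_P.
Formula: V = \sqrt{\frac{2 \Delta P}{\rho}}
Substituting knowns: 4.0423 = √(2·(delta_P·1000)/1000)
Solving for delta_P: delta_P = 4.0423²·1000/2/1000 = 8.17 kPa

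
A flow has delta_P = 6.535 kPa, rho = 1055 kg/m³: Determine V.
Formula: V = \sqrt{\frac{2 \Delta P}{\rho}}
V = √(2·(6.535·1000)/1055) = 3.52 m/s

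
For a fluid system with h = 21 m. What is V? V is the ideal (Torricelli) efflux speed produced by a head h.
Formula: V = \sqrt{2 g h}
V = √(2·9.81·21) = 20.3 m/s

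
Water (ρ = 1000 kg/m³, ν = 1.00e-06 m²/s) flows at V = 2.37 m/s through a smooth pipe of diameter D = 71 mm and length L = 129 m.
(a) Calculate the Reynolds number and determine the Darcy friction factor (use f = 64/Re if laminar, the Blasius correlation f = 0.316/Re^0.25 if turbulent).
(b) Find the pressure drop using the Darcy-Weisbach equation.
(a) Re = V·D/ν = 2.37·0.071/1.00e-06 = 168270 → turbulent (Re > 4000); f = 0.316/Re^0.25 = 0.316/168270^0.25 = 0.015602 (Blasius is strictly valid for Re ≲ 1e5; used here as the smooth-pipe estimate the problem specifies)
(b) Darcy-Weisbach: ΔP = f·(L/D)·½ρV²/1000 = 0.015602·(129/0.071)·½·1000·2.37²/1000 = 79.61 kPa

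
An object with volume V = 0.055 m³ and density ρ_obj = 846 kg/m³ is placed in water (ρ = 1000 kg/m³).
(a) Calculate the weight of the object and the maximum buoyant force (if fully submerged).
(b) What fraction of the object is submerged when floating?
(a) W=rho_obj*g*V=846*9.81*0.055=456.5 N; F_B(max)=rho*g*V=1000*9.81*0.055=539.5 N
(b) Floating fraction=rho_obj/rho=846/1000=0.846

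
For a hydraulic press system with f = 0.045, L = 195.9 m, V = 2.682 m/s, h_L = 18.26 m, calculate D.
Formula: h_L = f \frac{L}{D} \frac{V^2}{2g}
Substituting knowns: 18.26 = 0.045·(195.9/D)·2.682²/(2·9.81)
Solving for D: D = 0.045·195.9·2.682²/(2·9.81·18.26) = 0.177 m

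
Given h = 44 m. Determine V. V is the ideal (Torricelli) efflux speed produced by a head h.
Formula: V = \sqrt{2 g h}
V = √(2·9.81·44) = 29.38 m/s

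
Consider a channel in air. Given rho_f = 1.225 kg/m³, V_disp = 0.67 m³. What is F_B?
Formula: F_B = \rho_f g V_{disp}
F_B = 1.225·9.81·0.67 = 8.052 N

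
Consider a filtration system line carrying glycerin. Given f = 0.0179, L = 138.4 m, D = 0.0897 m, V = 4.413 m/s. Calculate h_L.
Formula: h_L = f \frac{L}{D} \frac{V^2}{2g}
h_L = 0.0179·(138.4/0.0897)·4.413²/(2·9.81) = 27.41 m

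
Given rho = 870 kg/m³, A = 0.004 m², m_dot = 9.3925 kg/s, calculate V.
Formula: \dot{m} = \rho A V
Substituting knowns: 9.3925 = 870·0.004·V
Solving for V: V = 9.3925/(870·0.004) = 2.699 m/s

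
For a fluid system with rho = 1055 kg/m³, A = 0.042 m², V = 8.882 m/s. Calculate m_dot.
Formula: \dot{m} = \rho A V
m_dot = 1055·0.042·8.882 = 393.6 kg/s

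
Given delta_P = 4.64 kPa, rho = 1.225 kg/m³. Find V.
Formula: V = \sqrt{\frac{2 \Delta P}{\rho}}
V = √(2·(4.64·1000)/1.225) = 87.04 m/s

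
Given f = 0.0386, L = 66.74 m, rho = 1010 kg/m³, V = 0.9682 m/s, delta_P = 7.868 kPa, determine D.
Formula: \Delta P = f \frac{L}{D} \frac{\rho V^2}{2}
Substituting knowns: 7.868 = 0.0386·(66.74/D)·0.5·1010·0.9682²/1000
Solving for D: D = 0.0386·66.74·0.5·1010·0.9682²/(7.868·1000) = 0.155 m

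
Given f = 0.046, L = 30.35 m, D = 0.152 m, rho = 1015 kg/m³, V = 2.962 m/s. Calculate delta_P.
Formula: \Delta P = f \frac{L}{D} \frac{\rho V^2}{2}
delta_P = 0.046·(30.35/0.152)·0.5·1015·2.962²/1000 = 40.9 kPa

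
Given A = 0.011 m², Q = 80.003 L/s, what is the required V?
Formula: Q = A V
Substituting knowns: 80.003 = 0.011·V·1000
Solving for V: V = (80.003/1000)/0.011 = 7.273 m/s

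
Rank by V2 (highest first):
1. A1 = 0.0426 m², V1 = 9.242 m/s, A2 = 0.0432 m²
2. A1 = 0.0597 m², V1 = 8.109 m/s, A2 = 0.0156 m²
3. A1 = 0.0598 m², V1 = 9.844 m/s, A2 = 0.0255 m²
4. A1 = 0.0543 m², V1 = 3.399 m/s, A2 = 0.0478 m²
Case 1: V2 = 9.114 m/s
Case 2: V2 = 31.03 m/s
Case 3: V2 = 23.09 m/s
Case 4: V2 = 3.861 m/s
Ranking (highest first): 2, 3, 1, 4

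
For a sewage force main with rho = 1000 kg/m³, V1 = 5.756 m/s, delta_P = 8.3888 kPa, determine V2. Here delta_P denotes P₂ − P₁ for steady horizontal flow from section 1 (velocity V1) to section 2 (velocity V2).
Formula: \Delta P = \frac{1}{2} \rho (V_1^2 - V_2^2)
Substituting knowns: 8.3888 = 0.5·1000·(5.756² − V2²)/1000
Solving for V2: V2 = √(5.756² − 2·(8.3888·1000)/1000) = 4.044 m/s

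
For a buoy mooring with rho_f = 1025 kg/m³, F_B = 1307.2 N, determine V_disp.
Formula: F_B = \rho_f g V_{disp}
Substituting knowns: 1307.2 = 1025·9.81·V_disp
Solving for V_disp: V_disp = 1307.2/(1025·9.81) = 0.13 m³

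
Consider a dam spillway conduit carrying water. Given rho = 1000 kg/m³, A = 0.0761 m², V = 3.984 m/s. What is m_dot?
Formula: \dot{m} = \rho A V
m_dot = 1000·0.0761·3.984 = 303.2 kg/s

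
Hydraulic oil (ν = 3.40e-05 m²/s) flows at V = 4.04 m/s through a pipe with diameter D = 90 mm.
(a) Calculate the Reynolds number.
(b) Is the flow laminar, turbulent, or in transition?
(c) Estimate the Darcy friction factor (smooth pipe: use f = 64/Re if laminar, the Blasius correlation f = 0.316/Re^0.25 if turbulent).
(a) Re = V·D/ν = 4.04·0.09/3.40e-05 = 10694
(b) Flow regime: turbulent (Re > 4000)
(c) Friction factor: f = 0.316/Re^0.25 = 0.316/10694^0.25 = 0.03107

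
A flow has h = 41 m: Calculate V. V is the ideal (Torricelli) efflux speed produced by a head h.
Formula: V = \sqrt{2 g h}
V = √(2·9.81·41) = 28.36 m/s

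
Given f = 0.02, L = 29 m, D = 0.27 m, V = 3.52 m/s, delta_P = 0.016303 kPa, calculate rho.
Formula: \Delta P = f \frac{L}{D} \frac{\rho V^2}{2}
Substituting knowns: 0.016303 = 0.02·(29/0.27)·0.5·rho·3.52²/1000
Solving for rho: rho = (0.016303·1000)/(0.02·(29/0.27)·0.5·3.52²) = 1.225 kg/m³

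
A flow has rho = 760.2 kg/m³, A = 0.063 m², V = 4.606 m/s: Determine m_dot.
Formula: \dot{m} = \rho A V
m_dot = 760.2·0.063·4.606 = 220.6 kg/s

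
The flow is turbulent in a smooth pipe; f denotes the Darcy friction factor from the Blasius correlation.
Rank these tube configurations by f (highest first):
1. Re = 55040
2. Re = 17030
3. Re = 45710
Case 1: f = 0.02063
Case 2: f = 0.02766
Case 3: f = 0.02161
Ranking (highest first): 2, 3, 1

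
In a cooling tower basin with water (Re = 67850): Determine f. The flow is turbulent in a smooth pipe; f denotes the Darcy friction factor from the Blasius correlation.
Formula: f = \frac{0.316}{Re^{0.25}}
f = 0.316/67850^0.25 = 0.01958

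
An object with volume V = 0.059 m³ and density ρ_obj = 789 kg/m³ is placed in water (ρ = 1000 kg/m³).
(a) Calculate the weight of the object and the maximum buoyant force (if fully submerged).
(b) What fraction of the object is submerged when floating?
(a) W=rho_obj*g*V=789*9.81*0.059=456.7 N; F_B(max)=rho*g*V=1000*9.81*0.059=578.8 N
(b) Floating fraction=rho_obj/rho=789/1000=0.789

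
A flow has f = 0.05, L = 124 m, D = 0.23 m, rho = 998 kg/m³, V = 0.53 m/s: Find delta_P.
Formula: \Delta P = f \frac{L}{D} \frac{\rho V^2}{2}
delta_P = 0.05·(124/0.23)·0.5·998·0.53²/1000 = 3.778 kPa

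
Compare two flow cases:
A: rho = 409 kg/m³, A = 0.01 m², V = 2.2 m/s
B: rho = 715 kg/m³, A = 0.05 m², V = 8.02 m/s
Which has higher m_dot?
m_dot(A) = 8.998 kg/s, m_dot(B) = 286.7 kg/s. Answer: B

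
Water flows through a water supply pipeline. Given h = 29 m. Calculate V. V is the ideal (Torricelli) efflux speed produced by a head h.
Formula: V = \sqrt{2 g h}
V = √(2·9.81·29) = 23.85 m/s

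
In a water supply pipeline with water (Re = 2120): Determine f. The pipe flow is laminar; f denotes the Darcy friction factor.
Formula: f = \frac{64}{Re}
f = 64/2120 = 0.03019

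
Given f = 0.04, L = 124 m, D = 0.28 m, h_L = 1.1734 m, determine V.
Formula: h_L = f \frac{L}{D} \frac{V^2}{2g}
Substituting knowns: 1.1734 = 0.04·(124/0.28)·V²/(2·9.81)
Solving for V: V = √(1.1734·2·9.81/(0.04·(124/0.28))) = 1.14 m/s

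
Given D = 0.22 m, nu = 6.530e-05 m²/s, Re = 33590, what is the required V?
Formula: Re = \frac{V D}{\nu}
Substituting knowns: 33590 = V·0.22/6.530e-05
Solving for V: V = 33590·6.530e-05/0.22 = 9.97 m/s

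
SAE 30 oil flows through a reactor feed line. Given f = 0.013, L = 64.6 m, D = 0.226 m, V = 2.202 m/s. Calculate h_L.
Formula: h_L = f \frac{L}{D} \frac{V^2}{2g}
h_L = 0.013·(64.6/0.226)·2.202²/(2·9.81) = 0.9183 m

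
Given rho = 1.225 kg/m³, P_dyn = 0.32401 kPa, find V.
Formula: P_{dyn} = \frac{1}{2} \rho V^2
Substituting knowns: 0.32401 = 0.5·1.225·V²/1000
Solving for V: V = √(2·(0.32401·1000)/1.225) = 23 m/s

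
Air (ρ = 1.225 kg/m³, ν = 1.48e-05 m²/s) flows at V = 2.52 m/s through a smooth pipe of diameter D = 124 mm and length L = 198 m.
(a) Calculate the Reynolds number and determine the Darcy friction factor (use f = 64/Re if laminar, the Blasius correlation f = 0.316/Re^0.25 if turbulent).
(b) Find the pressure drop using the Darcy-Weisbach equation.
(a) Re = V·D/ν = 2.52·0.124/1.48e-05 = 21114 → turbulent (Re > 4000); f = 0.316/Re^0.25 = 0.316/21114^0.25 = 0.026215
(b) Darcy-Weisbach: ΔP = f·(L/D)·½ρV²/1000 = 0.026215·(198/0.124)·½·1.225·2.52²/1000 = 0.1628 kPa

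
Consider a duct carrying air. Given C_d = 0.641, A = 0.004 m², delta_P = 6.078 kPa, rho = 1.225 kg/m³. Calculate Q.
Formula: Q = C_d A \sqrt{\frac{2 \Delta P}{\rho}}
Q = 0.641·0.004·√(2·(6.078·1000)/1.225)·1000 = 255.4 L/s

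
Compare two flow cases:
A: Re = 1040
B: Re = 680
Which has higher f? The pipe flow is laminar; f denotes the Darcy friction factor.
f(A) = 0.06154, f(B) = 0.09412. Answer: B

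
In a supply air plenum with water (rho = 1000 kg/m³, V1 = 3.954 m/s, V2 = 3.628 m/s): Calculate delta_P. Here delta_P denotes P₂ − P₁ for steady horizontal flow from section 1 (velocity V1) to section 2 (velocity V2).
Formula: \Delta P = \frac{1}{2} \rho (V_1^2 - V_2^2)
delta_P = 0.5·1000·(3.954² − 3.628²)/1000 = 1.236 kPa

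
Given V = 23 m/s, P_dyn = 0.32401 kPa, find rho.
Formula: P_{dyn} = \frac{1}{2} \rho V^2
Substituting knowns: 0.32401 = 0.5·rho·23²/1000
Solving for rho: rho = 2·(0.32401·1000)/23² = 1.225 kg/m³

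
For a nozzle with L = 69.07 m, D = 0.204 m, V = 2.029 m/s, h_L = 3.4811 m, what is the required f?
Formula: h_L = f \frac{L}{D} \frac{V^2}{2g}
Substituting knowns: 3.4811 = f·(69.07/0.204)·2.029²/(2·9.81)
Solving for f: f = 3.4811·2·9.81/((69.07/0.204)·2.029²) = 0.049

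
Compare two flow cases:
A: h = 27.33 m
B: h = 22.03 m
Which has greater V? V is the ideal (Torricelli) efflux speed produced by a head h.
V(A) = 23.16 m/s, V(B) = 20.79 m/s. Answer: A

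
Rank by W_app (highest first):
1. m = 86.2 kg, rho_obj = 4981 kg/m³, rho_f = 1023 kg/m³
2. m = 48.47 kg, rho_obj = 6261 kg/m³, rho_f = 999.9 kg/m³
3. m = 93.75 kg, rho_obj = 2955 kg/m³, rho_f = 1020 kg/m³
Case 1: W_app = 671.9 N
Case 2: W_app = 399.6 N
Case 3: W_app = 602.2 N
Ranking (highest first): 1, 3, 2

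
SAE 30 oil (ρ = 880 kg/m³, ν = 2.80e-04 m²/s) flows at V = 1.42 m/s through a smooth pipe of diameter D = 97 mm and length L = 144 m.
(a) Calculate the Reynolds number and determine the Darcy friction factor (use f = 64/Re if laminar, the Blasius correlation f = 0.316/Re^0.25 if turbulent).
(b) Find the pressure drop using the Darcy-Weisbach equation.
(a) Re = V·D/ν = 1.42·0.097/2.80e-04 = 491.93 → laminar (Re < 2300); f = 64/Re = 64/491.93 = 0.1301
(b) Darcy-Weisbach: ΔP = f·(L/D)·½ρV²/1000 = 0.1301·(144/0.097)·½·880·1.42²/1000 = 171.4 kPa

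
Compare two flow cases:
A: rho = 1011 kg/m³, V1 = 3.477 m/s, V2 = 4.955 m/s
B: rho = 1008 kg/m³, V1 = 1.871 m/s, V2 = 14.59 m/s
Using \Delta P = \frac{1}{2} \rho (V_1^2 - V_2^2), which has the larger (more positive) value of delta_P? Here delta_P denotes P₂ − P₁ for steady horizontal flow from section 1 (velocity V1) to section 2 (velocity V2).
delta_P(A) = -6.3 kPa, delta_P(B) = -105.5 kPa. Answer: A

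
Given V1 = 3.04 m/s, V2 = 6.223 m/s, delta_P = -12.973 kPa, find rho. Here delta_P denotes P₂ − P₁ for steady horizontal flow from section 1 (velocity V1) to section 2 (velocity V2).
Formula: \Delta P = \frac{1}{2} \rho (V_1^2 - V_2^2)
Substituting knowns: -12.973 = 0.5·rho·(3.04² − 6.223²)/1000
Solving for rho: rho = 2·(-12.973·1000)/(3.04² − 6.223²) = 880 kg/m³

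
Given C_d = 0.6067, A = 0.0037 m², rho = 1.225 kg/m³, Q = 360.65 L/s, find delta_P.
Formula: Q = C_d A \sqrt{\frac{2 \Delta P}{\rho}}
Substituting knowns: 360.65 = 0.6067·0.0037·√(2·(delta_P·1000)/1.225)·1000
Solving for delta_P: delta_P = ((360.65/1000)/(0.6067·0.0037))²·1.225/2/1000 = 15.81 kPa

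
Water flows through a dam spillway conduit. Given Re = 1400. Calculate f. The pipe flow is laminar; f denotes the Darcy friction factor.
Formula: f = \frac{64}{Re}
f = 64/1400 = 0.04571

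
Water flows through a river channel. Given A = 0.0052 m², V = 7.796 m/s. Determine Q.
Formula: Q = A V
Q = 0.0052·7.796·1000 = 40.54 L/s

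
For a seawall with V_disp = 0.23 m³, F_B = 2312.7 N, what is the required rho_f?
Formula: F_B = \rho_f g V_{disp}
Substituting knowns: 2312.7 = rho_f·9.81·0.23
Solving for rho_f: rho_f = 2312.7/(9.81·0.23) = 1025 kg/m³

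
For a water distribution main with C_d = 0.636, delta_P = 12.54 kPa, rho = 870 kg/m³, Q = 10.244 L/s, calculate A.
Formula: Q = C_d A \sqrt{\frac{2 \Delta P}{\rho}}
Substituting knowns: 10.244 = 0.636·A·√(2·(12.54·1000)/870)·1000
Solving for A: A = (10.244/1000)/(0.636·√(2·(12.54·1000)/870)) = 0.003 m²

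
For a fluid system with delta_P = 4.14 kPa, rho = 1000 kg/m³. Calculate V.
Formula: V = \sqrt{\frac{2 \Delta P}{\rho}}
V = √(2·(4.14·1000)/1000) = 2.877 m/s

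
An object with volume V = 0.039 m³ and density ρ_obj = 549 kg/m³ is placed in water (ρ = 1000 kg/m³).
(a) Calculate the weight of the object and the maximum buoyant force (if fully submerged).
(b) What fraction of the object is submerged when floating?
(a) W=rho_obj*g*V=549*9.81*0.039=210.0 N; F_B(max)=rho*g*V=1000*9.81*0.039=382.6 N
(b) Floating fraction=rho_obj/rho=549/1000=0.549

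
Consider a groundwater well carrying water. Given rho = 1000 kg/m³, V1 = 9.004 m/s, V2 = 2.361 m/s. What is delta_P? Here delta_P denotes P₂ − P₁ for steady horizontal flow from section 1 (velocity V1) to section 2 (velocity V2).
Formula: \Delta P = \frac{1}{2} \rho (V_1^2 - V_2^2)
delta_P = 0.5·1000·(9.004² − 2.361²)/1000 = 37.75 kPa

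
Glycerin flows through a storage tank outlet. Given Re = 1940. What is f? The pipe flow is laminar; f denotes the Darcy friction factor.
Formula: f = \frac{64}{Re}
f = 64/1940 = 0.03299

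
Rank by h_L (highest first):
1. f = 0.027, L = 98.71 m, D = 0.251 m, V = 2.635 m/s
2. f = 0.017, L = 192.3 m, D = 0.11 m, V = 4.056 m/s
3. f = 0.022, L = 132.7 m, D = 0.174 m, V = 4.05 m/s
Case 1: h_L = 3.758 m
Case 2: h_L = 24.92 m
Case 3: h_L = 14.03 m
Ranking (highest first): 2, 3, 1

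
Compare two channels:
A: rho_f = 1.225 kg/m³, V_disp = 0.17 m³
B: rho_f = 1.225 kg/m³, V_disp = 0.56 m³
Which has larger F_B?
F_B(A) = 2.043 N, F_B(B) = 6.73 N. Answer: B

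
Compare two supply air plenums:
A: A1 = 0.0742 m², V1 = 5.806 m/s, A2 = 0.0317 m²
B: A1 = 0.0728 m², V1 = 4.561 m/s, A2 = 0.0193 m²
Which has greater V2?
V2(A) = 13.59 m/s, V2(B) = 17.2 m/s. Answer: B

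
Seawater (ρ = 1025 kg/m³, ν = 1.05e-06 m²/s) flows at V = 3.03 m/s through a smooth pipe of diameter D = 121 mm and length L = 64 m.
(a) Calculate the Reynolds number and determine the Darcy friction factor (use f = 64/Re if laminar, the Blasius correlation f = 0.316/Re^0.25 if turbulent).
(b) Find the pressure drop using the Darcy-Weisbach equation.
(a) Re = V·D/ν = 3.03·0.121/1.05e-06 = 349170 → turbulent (Re > 4000); f = 0.316/Re^0.25 = 0.316/349170^0.25 = 0.013 (Blasius is strictly valid for Re ≲ 1e5; used here as the smooth-pipe estimate the problem specifies)
(b) Darcy-Weisbach: ΔP = f·(L/D)·½ρV²/1000 = 0.013·(64/0.121)·½·1025·3.03²/1000 = 32.35 kPa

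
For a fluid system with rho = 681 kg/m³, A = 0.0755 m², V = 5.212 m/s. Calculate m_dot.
Formula: \dot{m} = \rho A V
m_dot = 681·0.0755·5.212 = 268 kg/s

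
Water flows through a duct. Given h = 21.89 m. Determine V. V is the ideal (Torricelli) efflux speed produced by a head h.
Formula: V = \sqrt{2 g h}
V = √(2·9.81·21.89) = 20.72 m/s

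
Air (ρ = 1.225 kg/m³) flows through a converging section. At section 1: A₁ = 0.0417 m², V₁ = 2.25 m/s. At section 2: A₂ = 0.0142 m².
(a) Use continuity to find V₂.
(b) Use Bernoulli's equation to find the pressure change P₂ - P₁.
(a) Continuity: A₁V₁=A₂V₂ -> V₂=A₁V₁/A₂=0.0417*2.25/0.0142=6.61 m/s
(b) Bernoulli: P₂-P₁=0.5*rho*(V₁^2-V₂^2)/1000=0.5*1.225*(2.25^2-6.61^2)/1000=-0.02366 kPa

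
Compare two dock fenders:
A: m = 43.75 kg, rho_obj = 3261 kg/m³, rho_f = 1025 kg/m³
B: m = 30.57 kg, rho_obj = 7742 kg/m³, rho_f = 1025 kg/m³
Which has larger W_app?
W_app(A) = 294.3 N, W_app(B) = 260.2 N. Answer: A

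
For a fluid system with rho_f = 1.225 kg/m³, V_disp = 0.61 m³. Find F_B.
Formula: F_B = \rho_f g V_{disp}
F_B = 1.225·9.81·0.61 = 7.331 N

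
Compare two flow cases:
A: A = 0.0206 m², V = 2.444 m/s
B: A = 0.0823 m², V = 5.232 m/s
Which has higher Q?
Q(A) = 50.35 L/s, Q(B) = 430.6 L/s. Answer: B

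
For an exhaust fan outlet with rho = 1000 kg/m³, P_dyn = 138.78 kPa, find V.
Formula: P_{dyn} = \frac{1}{2} \rho V^2
Substituting knowns: 138.78 = 0.5·1000·V²/1000
Solving for V: V = √(2·(138.78·1000)/1000) = 16.66 m/s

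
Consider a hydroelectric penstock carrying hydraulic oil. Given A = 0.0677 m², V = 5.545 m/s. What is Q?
Formula: Q = A V
Q = 0.0677·5.545·1000 = 375.4 L/s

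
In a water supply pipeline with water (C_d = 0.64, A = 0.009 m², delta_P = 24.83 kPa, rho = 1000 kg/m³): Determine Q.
Formula: Q = C_d A \sqrt{\frac{2 \Delta P}{\rho}}
Q = 0.64·0.009·√(2·(24.83·1000)/1000)·1000 = 40.59 L/s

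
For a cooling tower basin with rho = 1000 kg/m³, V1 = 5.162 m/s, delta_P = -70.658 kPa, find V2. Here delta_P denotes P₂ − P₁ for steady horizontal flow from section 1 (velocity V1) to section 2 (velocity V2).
Formula: \Delta P = \frac{1}{2} \rho (V_1^2 - V_2^2)
Substituting knowns: -70.658 = 0.5·1000·(5.162² − V2²)/1000
Solving for V2: V2 = √(5.162² − 2·(-70.658·1000)/1000) = 12.96 m/s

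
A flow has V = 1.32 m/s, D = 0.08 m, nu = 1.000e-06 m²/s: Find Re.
Formula: Re = \frac{V D}{\nu}
Re = 1.32·0.08/1.000e-06 = 105600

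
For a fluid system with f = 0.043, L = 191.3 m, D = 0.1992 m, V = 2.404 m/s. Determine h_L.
Formula: h_L = f \frac{L}{D} \frac{V^2}{2g}
h_L = 0.043·(191.3/0.1992)·2.404²/(2·9.81) = 12.16 m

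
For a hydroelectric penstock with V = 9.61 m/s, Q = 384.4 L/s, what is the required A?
Formula: Q = A V
Substituting knowns: 384.4 = A·9.61·1000
Solving for A: A = (384.4/1000)/9.61 = 0.04 m²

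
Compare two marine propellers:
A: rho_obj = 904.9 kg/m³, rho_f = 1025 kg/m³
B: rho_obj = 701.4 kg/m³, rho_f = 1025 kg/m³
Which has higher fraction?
fraction(A) = 0.8828, fraction(B) = 0.6843. Answer: A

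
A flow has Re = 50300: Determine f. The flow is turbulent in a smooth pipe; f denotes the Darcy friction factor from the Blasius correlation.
Formula: f = \frac{0.316}{Re^{0.25}}
f = 0.316/50300^0.25 = 0.0211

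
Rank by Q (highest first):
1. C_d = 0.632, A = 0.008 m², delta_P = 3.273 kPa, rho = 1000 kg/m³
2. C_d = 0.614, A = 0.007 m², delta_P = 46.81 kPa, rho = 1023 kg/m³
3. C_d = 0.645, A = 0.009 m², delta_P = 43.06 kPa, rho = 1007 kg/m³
Case 1: Q = 12.94 L/s
Case 2: Q = 41.12 L/s
Case 3: Q = 53.68 L/s
Ranking (highest first): 3, 2, 1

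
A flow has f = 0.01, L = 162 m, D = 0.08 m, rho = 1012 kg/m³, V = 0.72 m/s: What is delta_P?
Formula: \Delta P = f \frac{L}{D} \frac{\rho V^2}{2}
delta_P = 0.01·(162/0.08)·0.5·1012·0.72²/1000 = 5.312 kPa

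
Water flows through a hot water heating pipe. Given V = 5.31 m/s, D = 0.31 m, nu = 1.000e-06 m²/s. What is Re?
Formula: Re = \frac{V D}{\nu}
Re = 5.31·0.31/1.000e-06 = 1.646e+06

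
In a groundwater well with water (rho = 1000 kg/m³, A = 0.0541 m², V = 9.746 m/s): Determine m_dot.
Formula: \dot{m} = \rho A V
m_dot = 1000·0.0541·9.746 = 527.3 kg/s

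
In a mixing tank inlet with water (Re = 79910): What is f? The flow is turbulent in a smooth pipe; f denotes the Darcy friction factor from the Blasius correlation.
Formula: f = \frac{0.316}{Re^{0.25}}
f = 0.316/79910^0.25 = 0.01879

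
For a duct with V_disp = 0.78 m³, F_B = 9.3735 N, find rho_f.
Formula: F_B = \rho_f g V_{disp}
Substituting knowns: 9.3735 = rho_f·9.81·0.78
Solving for rho_f: rho_f = 9.3735/(9.81·0.78) = 1.225 kg/m³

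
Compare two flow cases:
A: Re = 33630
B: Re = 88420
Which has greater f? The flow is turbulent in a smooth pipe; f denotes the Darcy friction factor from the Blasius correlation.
f(A) = 0.02333, f(B) = 0.01833. Answer: A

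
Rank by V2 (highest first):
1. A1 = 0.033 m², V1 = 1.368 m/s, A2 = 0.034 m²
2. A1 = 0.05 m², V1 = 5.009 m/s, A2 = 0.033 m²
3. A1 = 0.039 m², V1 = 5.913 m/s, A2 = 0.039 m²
Case 1: V2 = 1.328 m/s
Case 2: V2 = 7.589 m/s
Case 3: V2 = 5.913 m/s
Ranking (highest first): 2, 3, 1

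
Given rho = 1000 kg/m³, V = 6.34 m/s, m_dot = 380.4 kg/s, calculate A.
Formula: \dot{m} = \rho A V
Substituting knowns: 380.4 = 1000·A·6.34
Solving for A: A = 380.4/(1000·6.34) = 0.06 m²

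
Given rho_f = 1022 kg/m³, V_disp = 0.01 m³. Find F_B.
Formula: F_B = \rho_f g V_{disp}
F_B = 1022·9.81·0.01 = 100.3 N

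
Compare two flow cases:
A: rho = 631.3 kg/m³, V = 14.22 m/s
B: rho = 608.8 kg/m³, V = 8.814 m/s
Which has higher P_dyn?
P_dyn(A) = 63.83 kPa, P_dyn(B) = 23.65 kPa. Answer: A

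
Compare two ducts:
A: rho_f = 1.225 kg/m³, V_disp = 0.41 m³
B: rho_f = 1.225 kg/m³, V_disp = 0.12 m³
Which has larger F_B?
F_B(A) = 4.927 N, F_B(B) = 1.442 N. Answer: A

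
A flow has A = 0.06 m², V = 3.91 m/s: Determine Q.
Formula: Q = A V
Q = 0.06·3.91·1000 = 234.6 L/s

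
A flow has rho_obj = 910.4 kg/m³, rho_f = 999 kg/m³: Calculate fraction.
Formula: f_{sub} = \frac{\rho_{obj}}{\rho_f}
fraction = 910.4/999 = 0.9113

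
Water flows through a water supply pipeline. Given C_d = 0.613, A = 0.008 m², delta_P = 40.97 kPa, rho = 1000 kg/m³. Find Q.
Formula: Q = C_d A \sqrt{\frac{2 \Delta P}{\rho}}
Q = 0.613·0.008·√(2·(40.97·1000)/1000)·1000 = 44.39 L/s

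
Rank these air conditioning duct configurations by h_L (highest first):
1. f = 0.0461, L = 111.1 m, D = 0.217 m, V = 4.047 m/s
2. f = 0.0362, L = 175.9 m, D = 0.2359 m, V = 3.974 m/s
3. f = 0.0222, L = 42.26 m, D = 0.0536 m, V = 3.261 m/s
Case 1: h_L = 19.7 m
Case 2: h_L = 21.73 m
Case 3: h_L = 9.487 m
Ranking (highest first): 2, 1, 3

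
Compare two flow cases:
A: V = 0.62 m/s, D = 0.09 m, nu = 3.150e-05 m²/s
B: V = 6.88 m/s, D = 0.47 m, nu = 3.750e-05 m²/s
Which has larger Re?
Re(A) = 1771, Re(B) = 86229. Answer: B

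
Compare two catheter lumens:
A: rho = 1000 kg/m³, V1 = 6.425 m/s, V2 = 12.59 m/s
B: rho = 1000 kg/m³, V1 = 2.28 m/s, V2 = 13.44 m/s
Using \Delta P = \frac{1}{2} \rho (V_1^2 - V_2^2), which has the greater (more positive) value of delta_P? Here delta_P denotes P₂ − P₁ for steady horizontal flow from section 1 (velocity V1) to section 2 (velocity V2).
delta_P(A) = -58.61 kPa, delta_P(B) = -87.72 kPa. Answer: A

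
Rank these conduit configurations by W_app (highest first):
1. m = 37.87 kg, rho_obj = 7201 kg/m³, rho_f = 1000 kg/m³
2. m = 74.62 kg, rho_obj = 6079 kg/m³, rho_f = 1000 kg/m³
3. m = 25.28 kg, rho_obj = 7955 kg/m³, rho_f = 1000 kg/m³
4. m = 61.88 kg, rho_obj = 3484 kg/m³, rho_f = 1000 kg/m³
Case 1: W_app = 319.9 N
Case 2: W_app = 611.6 N
Case 3: W_app = 216.8 N
Case 4: W_app = 432.8 N
Ranking (highest first): 2, 4, 1, 3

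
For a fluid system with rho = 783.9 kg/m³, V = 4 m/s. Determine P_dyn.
Formula: P_{dyn} = \frac{1}{2} \rho V^2
P_dyn = 0.5·783.9·4²/1000 = 6.271 kPa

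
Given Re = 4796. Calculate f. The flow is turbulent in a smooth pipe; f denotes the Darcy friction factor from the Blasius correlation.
Formula: f = \frac{0.316}{Re^{0.25}}
f = 0.316/4796^0.25 = 0.03797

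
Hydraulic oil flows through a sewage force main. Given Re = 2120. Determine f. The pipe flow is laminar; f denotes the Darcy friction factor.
Formula: f = \frac{64}{Re}
f = 64/2120 = 0.03019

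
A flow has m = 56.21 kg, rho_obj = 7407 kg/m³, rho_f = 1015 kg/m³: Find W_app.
Formula: W_{app} = mg\left(1 - \frac{\rho_f}{\rho_{obj}}\right)
W_app = 56.21·9.81·(1 − 1015/7407) = 475.9 N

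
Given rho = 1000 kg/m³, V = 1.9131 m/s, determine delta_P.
Formula: V = \sqrt{\frac{2 \Delta P}{\rho}}
Substituting knowns: 1.9131 = √(2·(delta_P·1000)/1000)
Solving for delta_P: delta_P = 1.9131²·1000/2/1000 = 1.83 kPa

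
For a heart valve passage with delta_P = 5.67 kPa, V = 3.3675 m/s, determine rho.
Formula: V = \sqrt{\frac{2 \Delta P}{\rho}}
Substituting knowns: 3.3675 = √(2·(5.67·1000)/rho)
Solving for rho: rho = 2·(5.67·1000)/3.3675² = 1000 kg/m³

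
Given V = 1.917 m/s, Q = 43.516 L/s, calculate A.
Formula: Q = A V
Substituting knowns: 43.516 = A·1.917·1000
Solving for A: A = (43.516/1000)/1.917 = 0.0227 m²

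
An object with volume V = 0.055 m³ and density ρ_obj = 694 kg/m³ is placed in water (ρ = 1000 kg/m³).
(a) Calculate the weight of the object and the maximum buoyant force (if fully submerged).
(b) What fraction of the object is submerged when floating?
(a) W=rho_obj*g*V=694*9.81*0.055=374.4 N; F_B(max)=rho*g*V=1000*9.81*0.055=539.5 N
(b) Floating fraction=rho_obj/rho=694/1000=0.694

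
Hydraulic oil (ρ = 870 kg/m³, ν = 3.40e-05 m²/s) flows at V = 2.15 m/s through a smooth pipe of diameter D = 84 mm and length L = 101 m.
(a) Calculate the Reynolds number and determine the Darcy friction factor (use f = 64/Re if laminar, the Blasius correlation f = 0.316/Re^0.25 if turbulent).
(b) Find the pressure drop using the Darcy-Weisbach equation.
(a) Re = V·D/ν = 2.15·0.084/3.40e-05 = 5311.8 → turbulent (Re > 4000); f = 0.316/Re^0.25 = 0.316/5311.8^0.25 = 0.037015
(b) Darcy-Weisbach: ΔP = f·(L/D)·½ρV²/1000 = 0.037015·(101/0.084)·½·870·2.15²/1000 = 89.49 kPa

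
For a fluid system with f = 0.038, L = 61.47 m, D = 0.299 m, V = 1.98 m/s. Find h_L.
Formula: h_L = f \frac{L}{D} \frac{V^2}{2g}
h_L = 0.038·(61.47/0.299)·1.98²/(2·9.81) = 1.561 m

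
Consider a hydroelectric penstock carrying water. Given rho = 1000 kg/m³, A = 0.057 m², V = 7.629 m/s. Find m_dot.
Formula: \dot{m} = \rho A V
m_dot = 1000·0.057·7.629 = 434.9 kg/s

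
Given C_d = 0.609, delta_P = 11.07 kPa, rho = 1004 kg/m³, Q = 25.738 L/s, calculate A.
Formula: Q = C_d A \sqrt{\frac{2 \Delta P}{\rho}}
Substituting knowns: 25.738 = 0.609·A·√(2·(11.07·1000)/1004)·1000
Solving for A: A = (25.738/1000)/(0.609·√(2·(11.07·1000)/1004)) = 0.009 m²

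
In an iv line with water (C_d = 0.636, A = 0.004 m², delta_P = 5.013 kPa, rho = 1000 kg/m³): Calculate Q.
Formula: Q = C_d A \sqrt{\frac{2 \Delta P}{\rho}}
Q = 0.636·0.004·√(2·(5.013·1000)/1000)·1000 = 8.055 L/s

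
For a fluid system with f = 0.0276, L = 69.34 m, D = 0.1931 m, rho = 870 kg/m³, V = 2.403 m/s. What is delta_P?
Formula: \Delta P = f \frac{L}{D} \frac{\rho V^2}{2}
delta_P = 0.0276·(69.34/0.1931)·0.5·870·2.403²/1000 = 24.89 kPa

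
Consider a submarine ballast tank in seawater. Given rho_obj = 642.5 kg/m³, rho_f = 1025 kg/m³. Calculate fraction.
Formula: f_{sub} = \frac{\rho_{obj}}{\rho_f}
fraction = 642.5/1025 = 0.6268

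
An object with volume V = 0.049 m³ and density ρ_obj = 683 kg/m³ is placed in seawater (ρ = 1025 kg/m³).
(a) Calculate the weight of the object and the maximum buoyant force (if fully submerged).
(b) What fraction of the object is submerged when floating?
(a) W=rho_obj*g*V=683*9.81*0.049=328.3 N; F_B(max)=rho*g*V=1025*9.81*0.049=492.7 N
(b) Floating fraction=rho_obj/rho=683/1025=0.666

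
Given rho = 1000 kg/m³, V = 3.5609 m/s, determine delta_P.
Formula: V = \sqrt{\frac{2 \Delta P}{\rho}}
Substituting knowns: 3.5609 = √(2·(delta_P·1000)/1000)
Solving for delta_P: delta_P = 3.5609²·1000/2/1000 = 6.34 kPa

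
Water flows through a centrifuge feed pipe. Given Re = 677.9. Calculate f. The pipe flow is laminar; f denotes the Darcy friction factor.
Formula: f = \frac{64}{Re}
f = 64/677.9 = 0.09441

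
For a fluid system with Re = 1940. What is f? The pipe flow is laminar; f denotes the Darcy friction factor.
Formula: f = \frac{64}{Re}
f = 64/1940 = 0.03299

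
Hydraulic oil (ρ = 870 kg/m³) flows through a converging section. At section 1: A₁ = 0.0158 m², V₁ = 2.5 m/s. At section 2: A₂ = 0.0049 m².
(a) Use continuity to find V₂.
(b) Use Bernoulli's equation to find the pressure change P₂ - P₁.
(a) Continuity: A₁V₁=A₂V₂ -> V₂=A₁V₁/A₂=0.0158*2.5/0.0049=8.06 m/s
(b) Bernoulli: P₂-P₁=0.5*rho*(V₁^2-V₂^2)/1000=0.5*870*(2.5^2-8.06^2)/1000=-25.54 kPa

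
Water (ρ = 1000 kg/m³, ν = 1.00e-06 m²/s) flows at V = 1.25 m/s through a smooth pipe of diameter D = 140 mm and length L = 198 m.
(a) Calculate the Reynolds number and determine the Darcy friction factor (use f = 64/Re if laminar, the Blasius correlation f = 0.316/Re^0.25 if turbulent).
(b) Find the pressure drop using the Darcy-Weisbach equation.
(a) Re = V·D/ν = 1.25·0.14/1.00e-06 = 175000 → turbulent (Re > 4000); f = 0.316/Re^0.25 = 0.316/175000^0.25 = 0.01545 (Blasius is strictly valid for Re ≲ 1e5; used here as the smooth-pipe estimate the problem specifies)
(b) Darcy-Weisbach: ΔP = f·(L/D)·½ρV²/1000 = 0.01545·(198/0.140)·½·1000·1.25²/1000 = 17.07 kPa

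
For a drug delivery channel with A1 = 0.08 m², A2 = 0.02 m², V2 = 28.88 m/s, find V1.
Formula: V_2 = \frac{A_1 V_1}{A_2}
Substituting knowns: 28.88 = 0.08·V1/0.02
Solving for V1: V1 = 28.88·0.02/0.08 = 7.22 m/s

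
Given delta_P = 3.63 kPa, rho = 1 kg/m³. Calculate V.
Formula: V = \sqrt{\frac{2 \Delta P}{\rho}}
V = √(2·(3.63·1000)/1) = 85.21 m/s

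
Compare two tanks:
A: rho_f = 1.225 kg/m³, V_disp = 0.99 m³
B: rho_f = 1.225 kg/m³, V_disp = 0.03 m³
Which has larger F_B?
F_B(A) = 11.9 N, F_B(B) = 0.3605 N. Answer: A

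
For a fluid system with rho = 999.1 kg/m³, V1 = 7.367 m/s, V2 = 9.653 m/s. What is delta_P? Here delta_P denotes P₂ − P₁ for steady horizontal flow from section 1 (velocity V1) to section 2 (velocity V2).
Formula: \Delta P = \frac{1}{2} \rho (V_1^2 - V_2^2)
delta_P = 0.5·999.1·(7.367² − 9.653²)/1000 = -19.44 kPa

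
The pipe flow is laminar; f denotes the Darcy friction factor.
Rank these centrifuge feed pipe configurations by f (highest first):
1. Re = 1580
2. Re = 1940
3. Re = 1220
Case 1: f = 0.04051
Case 2: f = 0.03299
Case 3: f = 0.05246
Ranking (highest first): 3, 1, 2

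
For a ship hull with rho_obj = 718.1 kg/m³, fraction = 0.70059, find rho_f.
Formula: f_{sub} = \frac{\rho_{obj}}{\rho_f}
Substituting knowns: 0.70059 = 718.1/rho_f
Solving for rho_f: rho_f = 718.1/0.70059 = 1025 kg/m³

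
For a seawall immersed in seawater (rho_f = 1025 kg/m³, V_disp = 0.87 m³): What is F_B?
Formula: F_B = \rho_f g V_{disp}
F_B = 1025·9.81·0.87 = 8748 N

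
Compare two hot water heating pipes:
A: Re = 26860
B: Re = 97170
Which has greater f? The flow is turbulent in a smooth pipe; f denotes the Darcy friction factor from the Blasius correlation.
f(A) = 0.02468, f(B) = 0.0179. Answer: A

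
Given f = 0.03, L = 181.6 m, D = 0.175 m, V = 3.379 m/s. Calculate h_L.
Formula: h_L = f \frac{L}{D} \frac{V^2}{2g}
h_L = 0.03·(181.6/0.175)·3.379²/(2·9.81) = 18.12 m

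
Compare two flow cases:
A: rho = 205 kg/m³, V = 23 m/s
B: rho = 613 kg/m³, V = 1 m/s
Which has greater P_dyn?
P_dyn(A) = 54.22 kPa, P_dyn(B) = 0.3065 kPa. Answer: A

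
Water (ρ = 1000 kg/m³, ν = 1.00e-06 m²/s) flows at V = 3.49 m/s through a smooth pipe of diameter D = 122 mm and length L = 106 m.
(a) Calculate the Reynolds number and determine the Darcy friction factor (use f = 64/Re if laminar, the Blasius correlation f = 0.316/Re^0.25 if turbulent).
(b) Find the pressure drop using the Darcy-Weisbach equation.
(a) Re = V·D/ν = 3.49·0.122/1.00e-06 = 425780 → turbulent (Re > 4000); f = 0.316/Re^0.25 = 0.316/425780^0.25 = 0.012371 (Blasius is strictly valid for Re ≲ 1e5; used here as the smooth-pipe estimate the problem specifies)
(b) Darcy-Weisbach: ΔP = f·(L/D)·½ρV²/1000 = 0.012371·(106/0.122)·½·1000·3.49²/1000 = 65.46 kPa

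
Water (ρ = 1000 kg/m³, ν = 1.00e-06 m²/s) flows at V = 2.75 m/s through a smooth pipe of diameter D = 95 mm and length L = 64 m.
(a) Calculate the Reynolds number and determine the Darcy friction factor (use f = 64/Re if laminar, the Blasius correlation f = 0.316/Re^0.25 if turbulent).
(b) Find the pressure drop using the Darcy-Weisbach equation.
(a) Re = V·D/ν = 2.75·0.095/1.00e-06 = 261250 → turbulent (Re > 4000); f = 0.316/Re^0.25 = 0.316/261250^0.25 = 0.013977 (Blasius is strictly valid for Re ≲ 1e5; used here as the smooth-pipe estimate the problem specifies)
(b) Darcy-Weisbach: ΔP = f·(L/D)·½ρV²/1000 = 0.013977·(64/0.095)·½·1000·2.75²/1000 = 35.6 kPa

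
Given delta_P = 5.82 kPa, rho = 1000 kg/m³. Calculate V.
Formula: V = \sqrt{\frac{2 \Delta P}{\rho}}
V = √(2·(5.82·1000)/1000) = 3.412 m/s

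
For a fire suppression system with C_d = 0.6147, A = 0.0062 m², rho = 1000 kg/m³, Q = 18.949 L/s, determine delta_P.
Formula: Q = C_d A \sqrt{\frac{2 \Delta P}{\rho}}
Substituting knowns: 18.949 = 0.6147·0.0062·√(2·(delta_P·1000)/1000)·1000
Solving for delta_P: delta_P = ((18.949/1000)/(0.6147·0.0062))²·1000/2/1000 = 12.36 kPa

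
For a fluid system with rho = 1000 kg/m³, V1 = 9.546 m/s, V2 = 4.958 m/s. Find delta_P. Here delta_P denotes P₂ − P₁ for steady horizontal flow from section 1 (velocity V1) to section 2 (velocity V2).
Formula: \Delta P = \frac{1}{2} \rho (V_1^2 - V_2^2)
delta_P = 0.5·1000·(9.546² − 4.958²)/1000 = 33.27 kPa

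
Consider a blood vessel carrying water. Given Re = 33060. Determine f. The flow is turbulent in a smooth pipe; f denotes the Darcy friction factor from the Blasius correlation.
Formula: f = \frac{0.316}{Re^{0.25}}
f = 0.316/33060^0.25 = 0.02343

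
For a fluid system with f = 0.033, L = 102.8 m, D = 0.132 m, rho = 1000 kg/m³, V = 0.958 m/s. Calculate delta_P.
Formula: \Delta P = f \frac{L}{D} \frac{\rho V^2}{2}
delta_P = 0.033·(102.8/0.132)·0.5·1000·0.958²/1000 = 11.79 kPa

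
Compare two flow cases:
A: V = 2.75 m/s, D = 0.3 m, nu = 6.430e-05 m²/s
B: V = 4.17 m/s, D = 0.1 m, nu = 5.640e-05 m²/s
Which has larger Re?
Re(A) = 12830, Re(B) = 7394. Answer: A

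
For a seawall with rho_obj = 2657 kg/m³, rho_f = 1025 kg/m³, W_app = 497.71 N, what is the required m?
Formula: W_{app} = mg\left(1 - \frac{\rho_f}{\rho_{obj}}\right)
Substituting knowns: 497.71 = m·9.81·(1 − 1025/2657)
Solving for m: m = 497.71/(9.81·(1 − 1025/2657)) = 82.6 kg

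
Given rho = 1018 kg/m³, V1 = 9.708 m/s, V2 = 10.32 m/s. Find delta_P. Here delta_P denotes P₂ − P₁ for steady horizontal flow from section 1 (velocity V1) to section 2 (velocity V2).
Formula: \Delta P = \frac{1}{2} \rho (V_1^2 - V_2^2)
delta_P = 0.5·1018·(9.708² − 10.32²)/1000 = -6.239 kPa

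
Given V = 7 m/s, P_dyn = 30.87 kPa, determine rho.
Formula: P_{dyn} = \frac{1}{2} \rho V^2
Substituting knowns: 30.87 = 0.5·rho·7²/1000
Solving for rho: rho = 2·(30.87·1000)/7² = 1260 kg/m³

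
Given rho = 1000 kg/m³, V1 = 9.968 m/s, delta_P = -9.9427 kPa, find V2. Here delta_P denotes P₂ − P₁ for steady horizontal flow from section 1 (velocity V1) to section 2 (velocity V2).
Formula: \Delta P = \frac{1}{2} \rho (V_1^2 - V_2^2)
Substituting knowns: -9.9427 = 0.5·1000·(9.968² − V2²)/1000
Solving for V2: V2 = √(9.968² − 2·(-9.9427·1000)/1000) = 10.92 m/s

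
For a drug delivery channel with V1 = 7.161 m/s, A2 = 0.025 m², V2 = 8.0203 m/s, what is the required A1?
Formula: V_2 = \frac{A_1 V_1}{A_2}
Substituting knowns: 8.0203 = A1·7.161/0.025
Solving for A1: A1 = 8.0203·0.025/7.161 = 0.028 m²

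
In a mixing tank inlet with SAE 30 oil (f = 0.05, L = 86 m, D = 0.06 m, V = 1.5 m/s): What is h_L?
Formula: h_L = f \frac{L}{D} \frac{V^2}{2g}
h_L = 0.05·(86/0.06)·1.5²/(2·9.81) = 8.219 m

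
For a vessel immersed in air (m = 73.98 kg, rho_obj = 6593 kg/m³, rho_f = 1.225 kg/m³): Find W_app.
Formula: W_{app} = mg\left(1 - \frac{\rho_f}{\rho_{obj}}\right)
W_app = 73.98·9.81·(1 − 1.225/6593) = 725.6 N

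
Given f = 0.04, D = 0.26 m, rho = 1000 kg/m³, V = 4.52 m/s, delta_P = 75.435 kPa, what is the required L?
Formula: \Delta P = f \frac{L}{D} \frac{\rho V^2}{2}
Substituting knowns: 75.435 = 0.04·(L/0.26)·0.5·1000·4.52²/1000
Solving for L: L = (75.435·1000)·0.26/(0.04·0.5·1000·4.52²) = 48 m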